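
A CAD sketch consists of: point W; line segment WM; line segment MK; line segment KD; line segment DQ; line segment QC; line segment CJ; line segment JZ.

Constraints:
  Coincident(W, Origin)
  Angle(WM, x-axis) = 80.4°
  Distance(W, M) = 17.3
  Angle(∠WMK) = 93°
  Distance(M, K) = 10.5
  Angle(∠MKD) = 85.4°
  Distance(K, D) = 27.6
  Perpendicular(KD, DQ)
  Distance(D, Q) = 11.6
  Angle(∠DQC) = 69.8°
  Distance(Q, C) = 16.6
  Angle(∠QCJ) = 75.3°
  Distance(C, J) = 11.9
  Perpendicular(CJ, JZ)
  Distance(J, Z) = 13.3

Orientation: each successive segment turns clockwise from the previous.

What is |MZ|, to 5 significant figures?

29.673

W is at the origin; WM runs at 80.4° with length 17.3, so M = (2.8851, 17.058). ∠WMK = 93.0° gives MK at -6.6000° from the x-axis; with |MK| = 10.5, K = (13.316, 15.851). ∠MKD = 85.4° gives KD at -101.20° from the x-axis; with |KD| = 27.6, D = (7.9546, -11.223). KD ⟂ DQ, so DQ runs at 168.80°; with |DQ| = 11.6, Q = (-3.4244, -8.9704). ∠DQC = 69.8° gives QC at 58.600° from the x-axis; with |QC| = 16.6, C = (5.2243, 5.1986). ∠QCJ = 75.3° gives CJ at -46.100° from the x-axis; with |CJ| = 11.9, J = (13.476, -3.3760). The perpendicularity gives JZ at right angles to CJ, so JZ runs at -136.10°; with |JZ| = 13.3, Z = (3.8925, -12.598). Then |MZ| = |Z − M| = 29.673.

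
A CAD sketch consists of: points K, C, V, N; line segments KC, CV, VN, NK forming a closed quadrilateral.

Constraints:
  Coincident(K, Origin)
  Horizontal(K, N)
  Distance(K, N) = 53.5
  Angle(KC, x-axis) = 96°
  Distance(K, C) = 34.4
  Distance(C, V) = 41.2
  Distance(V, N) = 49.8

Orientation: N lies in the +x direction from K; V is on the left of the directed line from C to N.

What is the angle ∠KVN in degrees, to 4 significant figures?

58.44°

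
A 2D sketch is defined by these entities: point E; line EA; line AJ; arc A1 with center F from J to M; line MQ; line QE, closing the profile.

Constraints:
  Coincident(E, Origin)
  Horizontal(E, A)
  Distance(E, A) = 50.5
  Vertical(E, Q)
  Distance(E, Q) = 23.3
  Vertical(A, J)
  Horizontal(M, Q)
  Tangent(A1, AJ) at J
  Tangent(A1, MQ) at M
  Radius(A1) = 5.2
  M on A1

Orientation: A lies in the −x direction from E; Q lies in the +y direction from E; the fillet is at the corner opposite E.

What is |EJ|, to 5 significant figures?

53.646

E is at the origin; EA is horizontal with |EA| = 50.5 and A on the −x side, so A = (-50.500, 0.0000). EQ is vertical with |EQ| = 23.3 and Q on the +y side, so Q = (0.0000, 23.300). The virtual corner opposite E is at (-50.500, 23.300). The tangent condition forces FJ to be normal to AJ and since A1 is tangent to MQ there, FM ⟂ MQ, with radius 5.2, so the center F sits 5.2 in from both sides at F = (-45.300, 18.100). That places the tangent points at J = (-50.500, 18.100) on AJ and M = (-45.300, 23.300) on MQ. Then |EJ| = |J − E| = 53.646.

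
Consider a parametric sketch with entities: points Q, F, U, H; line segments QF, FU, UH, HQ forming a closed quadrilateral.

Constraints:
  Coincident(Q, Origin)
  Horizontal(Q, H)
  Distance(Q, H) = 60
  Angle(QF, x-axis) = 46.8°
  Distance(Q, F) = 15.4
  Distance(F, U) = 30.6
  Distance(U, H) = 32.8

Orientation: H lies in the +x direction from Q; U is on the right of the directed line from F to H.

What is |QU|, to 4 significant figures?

32.29

Checks: |FU| = 30.60 ✓; |UH| = 32.80 ✓.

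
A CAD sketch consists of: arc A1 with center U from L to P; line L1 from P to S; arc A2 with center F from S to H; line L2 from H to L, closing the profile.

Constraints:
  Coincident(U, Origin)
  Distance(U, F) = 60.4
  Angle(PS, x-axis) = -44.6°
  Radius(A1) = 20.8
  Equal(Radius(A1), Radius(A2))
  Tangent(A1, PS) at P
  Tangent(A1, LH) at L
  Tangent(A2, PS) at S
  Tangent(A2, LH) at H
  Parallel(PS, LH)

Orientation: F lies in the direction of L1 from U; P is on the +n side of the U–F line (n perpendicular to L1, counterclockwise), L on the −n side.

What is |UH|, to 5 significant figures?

63.881

The slot axis is L1's direction at -44.6°, so u = (cos -44.6°, sin -44.6°) = (0.71203, -0.70215) and n = (−sin -44.6°, cos -44.6°) = (0.70215, 0.71203). U is at the origin and F lies 60.4 along u from U, so F = 60.4·u = (43.006, -42.410). Tangency of A1 to both parallel lines with radius 20.8 puts P and L at U ± 20.8·n: P = (14.605, 14.810), L = (-14.605, -14.810). Equal radii place S and H the same way about F: S = F + 20.8·n = (57.611, -27.600), H = F − 20.8·n = (28.402, -57.220). Then |UH| = |H − U| = 63.881.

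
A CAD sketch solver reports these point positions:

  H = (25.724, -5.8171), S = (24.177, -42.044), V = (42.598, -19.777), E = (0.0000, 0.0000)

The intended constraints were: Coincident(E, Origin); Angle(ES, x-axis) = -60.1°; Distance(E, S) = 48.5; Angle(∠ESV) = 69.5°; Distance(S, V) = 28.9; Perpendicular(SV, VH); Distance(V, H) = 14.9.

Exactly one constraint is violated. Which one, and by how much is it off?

Distance(V, H) = 14.9 — off by 7.00.

E = (0.00, 0.00) ✓; ES at -60.10° ✓; |ES| = 48.50 ✓; ∠ESV = 69.50° ✓; |SV| = 28.90 ✓; ∠(SV, VH) = 90.00° ✓; |VH| = 21.90 ✗.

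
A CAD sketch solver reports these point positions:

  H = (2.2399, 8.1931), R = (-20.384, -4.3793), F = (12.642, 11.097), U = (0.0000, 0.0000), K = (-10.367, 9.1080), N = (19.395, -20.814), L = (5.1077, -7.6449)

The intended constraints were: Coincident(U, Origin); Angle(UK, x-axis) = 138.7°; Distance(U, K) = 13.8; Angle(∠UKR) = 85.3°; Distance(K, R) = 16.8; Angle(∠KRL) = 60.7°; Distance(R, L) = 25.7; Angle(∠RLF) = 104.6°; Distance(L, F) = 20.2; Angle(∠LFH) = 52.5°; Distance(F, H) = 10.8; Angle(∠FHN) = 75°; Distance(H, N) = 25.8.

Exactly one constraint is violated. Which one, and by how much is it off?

Distance(H, N) = 25.8 — off by 7.90.

U = (0.00, 0.00) ✓; UK at 138.7° ✓; |UK| = 13.80 ✓; ∠UKR = 85.30° ✓; |KR| = 16.80 ✓; ∠KRL = 60.70° ✓; |RL| = 25.70 ✓; ∠RLF = 104.6° ✓; |LF| = 20.20 ✓; ∠LFH = 52.50° ✓; |FH| = 10.80 ✓; ∠FHN = 75.00° ✓; |HN| = 33.70 ✗.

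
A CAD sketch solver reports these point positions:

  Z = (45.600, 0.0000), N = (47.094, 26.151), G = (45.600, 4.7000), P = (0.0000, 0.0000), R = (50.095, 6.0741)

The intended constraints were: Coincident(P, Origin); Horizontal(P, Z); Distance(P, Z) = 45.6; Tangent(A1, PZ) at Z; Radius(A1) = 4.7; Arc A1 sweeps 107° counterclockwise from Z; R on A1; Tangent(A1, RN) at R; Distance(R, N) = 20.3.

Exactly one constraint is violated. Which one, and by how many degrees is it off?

Tangent(A1, RN) at R — off by 8.50°.

P = (0.00, 0.00) ✓; P.y = 0.00, Z.y = 0.00 ✓; |PZ| = 45.60 ✓; ∠(GZ, ZP) = 90.00° ✓; |GZ| = 4.700 ✓; bearing(G→R) − bearing(G→Z) = 107.0° ✓; |GR| = 4.700 ✓; ∠(GR, RN) = 98.50° ✗; |RN| = 20.30 ✓.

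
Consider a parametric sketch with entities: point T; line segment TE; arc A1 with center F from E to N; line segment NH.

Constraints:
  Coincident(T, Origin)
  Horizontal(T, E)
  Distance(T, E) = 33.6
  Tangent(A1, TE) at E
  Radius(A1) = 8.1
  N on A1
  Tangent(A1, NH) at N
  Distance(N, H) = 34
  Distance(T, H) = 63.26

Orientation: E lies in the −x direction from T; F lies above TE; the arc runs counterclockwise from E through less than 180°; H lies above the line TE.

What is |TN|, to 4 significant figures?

30.57

T is at the origin; T and E share the same y with |TE| = 33.6 and E on the −x side, so E = (-33.60, 0.000). Tangency of A1 to TE means the radius FE is perpendicular to TE, so F = E + (0, 8.1) = (-33.60, 8.100). Since FN ⟂ NH (tangency), |FH| = √(8.1² + 34.0²) = 34.95 regardless of where N sits on A1. So H lies on both circle(T, 63.26) and circle(F, 34.95); the above-TE intersection is H = (-49.72, 39.11). N is the foot of the tangent from H: N = (-27.47, 13.40).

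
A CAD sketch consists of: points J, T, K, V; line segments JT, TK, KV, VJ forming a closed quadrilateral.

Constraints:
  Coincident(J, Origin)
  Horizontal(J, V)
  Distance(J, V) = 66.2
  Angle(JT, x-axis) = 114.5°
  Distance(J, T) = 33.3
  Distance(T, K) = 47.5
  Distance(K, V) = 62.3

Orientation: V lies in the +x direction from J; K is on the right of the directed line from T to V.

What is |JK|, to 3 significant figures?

14.2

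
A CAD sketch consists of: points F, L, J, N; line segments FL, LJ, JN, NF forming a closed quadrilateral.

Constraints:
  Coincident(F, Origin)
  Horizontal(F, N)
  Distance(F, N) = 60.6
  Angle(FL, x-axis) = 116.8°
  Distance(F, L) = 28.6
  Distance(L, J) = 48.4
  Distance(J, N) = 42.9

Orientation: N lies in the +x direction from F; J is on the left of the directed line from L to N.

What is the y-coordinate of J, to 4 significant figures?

34.21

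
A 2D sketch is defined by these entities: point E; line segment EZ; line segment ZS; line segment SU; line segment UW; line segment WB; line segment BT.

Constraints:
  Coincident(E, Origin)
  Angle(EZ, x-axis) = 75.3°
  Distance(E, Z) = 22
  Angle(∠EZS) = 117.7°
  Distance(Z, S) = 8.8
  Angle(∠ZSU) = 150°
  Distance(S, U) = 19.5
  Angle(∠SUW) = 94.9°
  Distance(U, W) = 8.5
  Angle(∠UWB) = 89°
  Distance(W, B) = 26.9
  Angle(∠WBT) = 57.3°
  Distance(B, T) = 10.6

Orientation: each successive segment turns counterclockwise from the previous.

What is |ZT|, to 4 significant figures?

6.993

E is at the origin; EZ runs at 75.3° with length 22.0, so Z = (5.583, 21.28). ∠EZS = 117.7° gives ZS at 137.6° from the x-axis; with |ZS| = 8.8, S = (-0.9157, 27.21). ∠ZSU = 150.0° gives SU at 167.6° from the x-axis; with |SU| = 19.5, U = (-19.96, 31.40). ∠SUW = 94.9° gives UW at -107.3° from the x-axis; with |UW| = 8.5, W = (-22.49, 23.29). ∠UWB = 89.0° gives WB at -16.30° from the x-axis; with |WB| = 26.9, B = (3.330, 15.74). ∠WBT = 57.3° gives BT at 106.4° from the x-axis; with |BT| = 10.6, T = (0.3374, 25.90). Then |ZT| = |T − Z| = 6.993.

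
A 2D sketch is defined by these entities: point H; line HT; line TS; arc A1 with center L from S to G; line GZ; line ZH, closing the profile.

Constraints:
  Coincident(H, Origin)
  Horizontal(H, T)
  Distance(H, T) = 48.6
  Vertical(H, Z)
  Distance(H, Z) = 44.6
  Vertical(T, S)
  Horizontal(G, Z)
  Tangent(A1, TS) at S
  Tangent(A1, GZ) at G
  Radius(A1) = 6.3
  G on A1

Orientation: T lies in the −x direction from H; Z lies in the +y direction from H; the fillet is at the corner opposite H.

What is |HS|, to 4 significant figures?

61.88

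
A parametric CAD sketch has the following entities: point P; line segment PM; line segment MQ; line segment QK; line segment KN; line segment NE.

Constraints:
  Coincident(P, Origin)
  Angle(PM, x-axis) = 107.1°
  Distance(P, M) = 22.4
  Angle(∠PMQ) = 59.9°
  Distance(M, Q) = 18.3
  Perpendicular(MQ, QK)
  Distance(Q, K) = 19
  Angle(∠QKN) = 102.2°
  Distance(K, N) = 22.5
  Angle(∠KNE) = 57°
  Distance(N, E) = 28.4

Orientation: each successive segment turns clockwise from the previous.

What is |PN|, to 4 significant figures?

15.55

P is at the origin; PM runs at 107.1° with length 22.4, so M = (-6.587, 21.41). ∠PMQ = 59.9° gives MQ at -13.00° from the x-axis; with |MQ| = 18.3, Q = (11.24, 17.29). MQ ⟂ QK, so QK runs at -103.0°; with |QK| = 19.0, K = (6.970, -1.220). ∠QKN = 102.2° gives KN at 179.2° from the x-axis; with |KN| = 22.5, N = (-15.53, -0.9057). Then |PN| = |N − P| = 15.55.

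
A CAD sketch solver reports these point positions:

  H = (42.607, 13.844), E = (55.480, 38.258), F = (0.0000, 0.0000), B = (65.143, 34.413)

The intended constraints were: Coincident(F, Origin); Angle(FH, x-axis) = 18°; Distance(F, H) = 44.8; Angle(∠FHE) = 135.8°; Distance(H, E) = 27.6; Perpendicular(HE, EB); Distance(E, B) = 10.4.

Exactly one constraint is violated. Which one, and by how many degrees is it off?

Perpendicular(HE, EB) — off by 6.10°.

F = (0.00, 0.00) ✓; FH at 18.00° ✓; |FH| = 44.80 ✓; ∠FHE = 135.8° ✓; |HE| = 27.60 ✓; ∠(HE, EB) = 83.90° ✗; |EB| = 10.40 ✓.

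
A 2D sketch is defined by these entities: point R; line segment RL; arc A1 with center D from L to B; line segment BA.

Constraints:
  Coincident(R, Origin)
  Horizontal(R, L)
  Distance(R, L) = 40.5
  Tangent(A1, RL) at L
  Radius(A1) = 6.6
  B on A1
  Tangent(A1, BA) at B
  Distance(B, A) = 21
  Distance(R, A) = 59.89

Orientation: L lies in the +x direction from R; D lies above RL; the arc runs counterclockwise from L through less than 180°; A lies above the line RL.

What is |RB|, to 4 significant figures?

46.64

R is at the origin; R and L share the same y with |RL| = 40.5 and L on the +x side, so L = (40.50, 0.000). The tangent condition forces DL to be normal to RL, so D = L + (0, 6.6) = (40.50, 6.600). Since DB ⟂ BA (tangency), |DA| = √(6.6² + 21.0²) = 22.01 regardless of where B sits on A1. So A lies on both circle(R, 59.89) and circle(D, 22.01); the above-RL intersection is A = (55.37, 22.83). B is the foot of the tangent from A: B = (46.48, 3.807).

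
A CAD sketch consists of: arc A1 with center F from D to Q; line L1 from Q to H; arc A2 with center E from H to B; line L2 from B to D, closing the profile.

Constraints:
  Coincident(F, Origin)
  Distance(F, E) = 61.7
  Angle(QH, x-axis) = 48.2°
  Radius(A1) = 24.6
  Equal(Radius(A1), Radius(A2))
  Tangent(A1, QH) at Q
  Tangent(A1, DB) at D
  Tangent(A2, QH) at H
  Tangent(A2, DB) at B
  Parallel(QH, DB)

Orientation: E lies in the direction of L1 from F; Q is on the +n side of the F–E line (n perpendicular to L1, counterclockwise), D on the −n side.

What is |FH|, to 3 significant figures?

66.4

The slot axis is L1's direction at 48.2°, so u = (cos 48.2°, sin 48.2°) = (0.667, 0.745) and n = (−sin 48.2°, cos 48.2°) = (-0.745, 0.667). F is at the origin and E lies 61.7 along u from F, so E = 61.7·u = (41.1, 46.0). Tangency of A1 to both parallel lines with radius 24.6 puts Q and D at F ± 24.6·n: Q = (-18.3, 16.4), D = (18.3, -16.4). Equal radii place H and B the same way about E: H = E + 24.6·n = (22.8, 62.4), B = E − 24.6·n = (59.5, 29.6). Then |FH| = |H − F| = 66.4.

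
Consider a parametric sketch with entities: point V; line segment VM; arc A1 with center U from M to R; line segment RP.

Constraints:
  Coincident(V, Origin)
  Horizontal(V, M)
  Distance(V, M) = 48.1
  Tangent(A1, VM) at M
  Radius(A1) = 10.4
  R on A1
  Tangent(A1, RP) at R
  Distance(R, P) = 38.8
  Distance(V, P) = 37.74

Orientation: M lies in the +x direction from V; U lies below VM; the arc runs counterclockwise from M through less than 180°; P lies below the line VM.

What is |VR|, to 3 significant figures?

40.2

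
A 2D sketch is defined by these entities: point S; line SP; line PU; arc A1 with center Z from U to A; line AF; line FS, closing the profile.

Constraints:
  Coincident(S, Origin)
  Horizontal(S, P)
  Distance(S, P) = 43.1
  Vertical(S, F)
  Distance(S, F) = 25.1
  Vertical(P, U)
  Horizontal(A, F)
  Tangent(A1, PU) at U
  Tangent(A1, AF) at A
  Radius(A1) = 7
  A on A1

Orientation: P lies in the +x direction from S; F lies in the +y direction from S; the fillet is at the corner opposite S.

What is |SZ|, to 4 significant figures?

40.38

SF is vertical with |SF| = 25.1 and F on the +y side, so F = (0.000, 25.10). The virtual corner opposite S is at (43.10, 25.10). The tangent condition forces ZU to be normal to PU and A1 meets AF tangentially, so ZA is at right angles to AF, with radius 7.0, so the center Z sits 7.0 in from both sides at Z = (36.10, 18.10). Then |SZ| = |Z − S| = 40.38.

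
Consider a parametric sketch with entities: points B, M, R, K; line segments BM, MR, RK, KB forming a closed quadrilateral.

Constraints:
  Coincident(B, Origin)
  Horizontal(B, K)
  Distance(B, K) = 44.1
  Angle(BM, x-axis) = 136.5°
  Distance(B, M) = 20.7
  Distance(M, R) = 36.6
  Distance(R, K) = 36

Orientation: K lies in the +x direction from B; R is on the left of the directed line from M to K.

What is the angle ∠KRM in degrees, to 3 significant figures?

114°

B is at the origin; B and K share the same y with |BK| = 44.1 and K in +x, so K = (44.1, 0). BM runs at 136.5° with |BM| = 20.7, so M = (-15.0, 14.2). R is determined by |MR| = 36.6 and |RK| = 36.0 together: it lies at the intersection of circle(M, 36.6) and circle(K, 36.0). With |MK| = 60.8, the foot of the radical line on MK is 30.8 from M and the perpendicular offset is √(36.6² − 30.8²) = 19.8. Taking the left-of-MK solution: R = (19.5, 26.3).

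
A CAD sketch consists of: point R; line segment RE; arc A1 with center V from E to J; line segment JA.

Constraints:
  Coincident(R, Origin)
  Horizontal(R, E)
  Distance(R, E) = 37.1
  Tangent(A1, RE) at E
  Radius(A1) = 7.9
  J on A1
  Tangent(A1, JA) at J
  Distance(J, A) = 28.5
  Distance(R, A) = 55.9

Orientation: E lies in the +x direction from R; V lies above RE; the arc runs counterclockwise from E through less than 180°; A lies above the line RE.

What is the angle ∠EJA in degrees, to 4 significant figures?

131.8°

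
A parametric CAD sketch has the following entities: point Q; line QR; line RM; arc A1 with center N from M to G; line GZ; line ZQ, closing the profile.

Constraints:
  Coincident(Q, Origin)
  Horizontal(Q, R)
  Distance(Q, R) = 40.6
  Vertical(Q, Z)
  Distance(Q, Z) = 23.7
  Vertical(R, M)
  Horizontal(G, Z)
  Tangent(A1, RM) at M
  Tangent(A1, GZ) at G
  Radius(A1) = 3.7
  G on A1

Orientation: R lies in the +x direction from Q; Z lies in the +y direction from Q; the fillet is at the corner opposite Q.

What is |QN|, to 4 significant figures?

41.97

QZ is vertical with |QZ| = 23.7 and Z on the +y side, so Z = (0.000, 23.70). The virtual corner opposite Q is at (40.60, 23.70). Tangency of A1 to RM means the radius NM is perpendicular to RM and since A1 is tangent to GZ there, NG ⟂ GZ, with radius 3.7, so the center N sits 3.7 in from both sides at N = (36.90, 20.00). Then |QN| = |N − Q| = 41.97.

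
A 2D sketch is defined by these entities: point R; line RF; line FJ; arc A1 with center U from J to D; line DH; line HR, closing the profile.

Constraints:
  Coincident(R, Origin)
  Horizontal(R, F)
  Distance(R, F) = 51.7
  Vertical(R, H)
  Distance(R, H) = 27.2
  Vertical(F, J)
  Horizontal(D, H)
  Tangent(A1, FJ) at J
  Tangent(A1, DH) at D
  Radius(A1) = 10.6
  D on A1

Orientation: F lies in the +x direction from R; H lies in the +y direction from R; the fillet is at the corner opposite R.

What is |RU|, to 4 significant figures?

44.33

R is at the origin; R and F share the same y with |RF| = 51.7 and F on the +x side, so F = (51.70, 0.000). RH is vertical with |RH| = 27.2 and H on the +y side, so H = (0.000, 27.20). The virtual corner opposite R is at (51.70, 27.20). Since A1 is tangent to FJ there, UJ ⟂ FJ and since A1 is tangent to DH there, UD ⟂ DH, with radius 10.6, so the center U sits 10.6 in from both sides at U = (41.10, 16.60). Then |RU| = |U − R| = 44.33.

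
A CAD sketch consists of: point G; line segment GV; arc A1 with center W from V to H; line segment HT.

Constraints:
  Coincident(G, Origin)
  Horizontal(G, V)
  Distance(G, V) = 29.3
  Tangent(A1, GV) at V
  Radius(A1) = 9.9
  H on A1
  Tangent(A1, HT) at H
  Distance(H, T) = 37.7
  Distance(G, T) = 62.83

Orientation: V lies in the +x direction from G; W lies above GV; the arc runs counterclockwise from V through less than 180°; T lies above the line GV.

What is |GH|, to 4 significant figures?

40.23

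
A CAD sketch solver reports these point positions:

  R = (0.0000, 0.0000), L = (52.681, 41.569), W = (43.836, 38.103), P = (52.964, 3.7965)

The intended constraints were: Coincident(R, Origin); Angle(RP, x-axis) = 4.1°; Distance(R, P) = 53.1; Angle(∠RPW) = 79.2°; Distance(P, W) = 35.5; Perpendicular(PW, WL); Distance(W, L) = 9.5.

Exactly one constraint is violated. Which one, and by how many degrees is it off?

Perpendicular(PW, WL) — off by 6.50°.

R = (0.00, 0.00) ✓; RP at 4.100° ✓; |RP| = 53.10 ✓; ∠RPW = 79.20° ✓; |PW| = 35.50 ✓; ∠(PW, WL) = 83.50° ✗; |WL| = 9.500 ✓.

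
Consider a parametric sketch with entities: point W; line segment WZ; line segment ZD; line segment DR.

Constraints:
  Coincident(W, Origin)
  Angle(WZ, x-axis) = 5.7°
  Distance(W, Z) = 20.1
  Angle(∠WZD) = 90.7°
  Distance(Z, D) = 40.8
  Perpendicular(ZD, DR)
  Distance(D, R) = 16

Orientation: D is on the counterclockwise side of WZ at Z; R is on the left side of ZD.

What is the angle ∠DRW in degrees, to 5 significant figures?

95.702°

W is at the origin; WZ runs at 5.7° with length 20.1, so Z = 20.1·(cos 5.7°, sin 5.7°) = (20.001, 1.9963). ∠WZD = 90.7°, so ZD runs at 5.7° + (180° − 90.7°) = 95.000° from the x-axis; with |ZD| = 40.8, D = Z + 40.8·(cos 95.000°, sin 95.000°) = (16.445, 42.641). ZD is perpendicular to DR; with |DR| = 16.0 on the left of ZD, R = D + 16.0·(-0.99619, -0.087156) = (0.50555, 41.247). Then cos ∠DRW = RD·RW / (|RD||RW|), giving 95.702°.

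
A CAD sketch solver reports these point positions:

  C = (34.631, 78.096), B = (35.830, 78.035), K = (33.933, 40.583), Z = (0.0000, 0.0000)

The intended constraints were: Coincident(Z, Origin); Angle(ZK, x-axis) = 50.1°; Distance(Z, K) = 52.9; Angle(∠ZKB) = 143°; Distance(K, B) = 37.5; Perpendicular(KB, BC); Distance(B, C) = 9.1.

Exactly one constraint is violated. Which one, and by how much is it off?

Distance(B, C) = 9.1 — off by 7.90.

Z = (0.00, 0.00) ✓; ZK at 50.10° ✓; |ZK| = 52.90 ✓; ∠ZKB = 143.0° ✓; |KB| = 37.50 ✓; ∠(KB, BC) = 89.99° ✓; |BC| = 1.201 ✗.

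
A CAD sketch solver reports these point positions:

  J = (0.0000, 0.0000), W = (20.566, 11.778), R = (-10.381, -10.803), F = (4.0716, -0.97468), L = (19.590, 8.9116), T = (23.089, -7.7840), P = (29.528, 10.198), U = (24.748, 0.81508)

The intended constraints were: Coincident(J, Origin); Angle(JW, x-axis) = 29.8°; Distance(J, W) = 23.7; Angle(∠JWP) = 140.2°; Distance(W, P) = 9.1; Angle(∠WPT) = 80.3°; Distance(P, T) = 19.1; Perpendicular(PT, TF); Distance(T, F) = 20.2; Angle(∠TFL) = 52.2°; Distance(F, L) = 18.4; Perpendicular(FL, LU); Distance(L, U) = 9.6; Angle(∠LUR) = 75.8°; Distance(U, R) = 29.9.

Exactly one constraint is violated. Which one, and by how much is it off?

Distance(U, R) = 29.9 — off by 7.10.

J = (0.00, 0.00) ✓; JW at 29.80° ✓; |JW| = 23.70 ✓; ∠JWP = 140.2° ✓; |WP| = 9.100 ✓; ∠WPT = 80.30° ✓; |PT| = 19.10 ✓; ∠(PT, TF) = 90.00° ✓; |TF| = 20.20 ✓; ∠TFL = 52.20° ✓; |FL| = 18.40 ✓; ∠(FL, LU) = 90.00° ✓; |LU| = 9.600 ✓; ∠LUR = 75.80° ✓; |UR| = 37.00 ✗.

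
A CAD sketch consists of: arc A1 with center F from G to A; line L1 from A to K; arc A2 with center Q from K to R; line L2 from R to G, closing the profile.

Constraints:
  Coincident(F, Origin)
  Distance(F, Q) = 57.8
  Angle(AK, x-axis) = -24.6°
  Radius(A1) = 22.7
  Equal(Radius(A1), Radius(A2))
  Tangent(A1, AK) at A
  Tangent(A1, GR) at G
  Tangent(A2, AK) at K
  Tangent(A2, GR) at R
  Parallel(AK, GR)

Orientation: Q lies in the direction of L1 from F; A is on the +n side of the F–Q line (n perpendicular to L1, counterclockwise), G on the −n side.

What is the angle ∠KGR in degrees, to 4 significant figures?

38.15°

The slot axis is L1's direction at -24.6°, so u = (cos -24.6°, sin -24.6°) = (0.9092, -0.4163) and n = (−sin -24.6°, cos -24.6°) = (0.4163, 0.9092). F is at the origin and Q lies 57.8 along u from F, so Q = 57.8·u = (52.55, -24.06). Tangency of A1 to both parallel lines with radius 22.7 puts A and G at F ± 22.7·n: A = (9.450, 20.64), G = (-9.450, -20.64). Equal radii place K and R the same way about Q: K = Q + 22.7·n = (62.00, -3.421), R = Q − 22.7·n = (43.10, -44.70). Then cos ∠KGR = GK·GR / (|GK||GR|), giving 38.15°.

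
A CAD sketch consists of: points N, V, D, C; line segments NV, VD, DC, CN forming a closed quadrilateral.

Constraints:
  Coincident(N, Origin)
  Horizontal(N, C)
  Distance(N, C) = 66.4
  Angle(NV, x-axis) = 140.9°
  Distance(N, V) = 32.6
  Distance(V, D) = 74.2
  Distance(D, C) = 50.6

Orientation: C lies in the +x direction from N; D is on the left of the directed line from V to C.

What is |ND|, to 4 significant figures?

63.76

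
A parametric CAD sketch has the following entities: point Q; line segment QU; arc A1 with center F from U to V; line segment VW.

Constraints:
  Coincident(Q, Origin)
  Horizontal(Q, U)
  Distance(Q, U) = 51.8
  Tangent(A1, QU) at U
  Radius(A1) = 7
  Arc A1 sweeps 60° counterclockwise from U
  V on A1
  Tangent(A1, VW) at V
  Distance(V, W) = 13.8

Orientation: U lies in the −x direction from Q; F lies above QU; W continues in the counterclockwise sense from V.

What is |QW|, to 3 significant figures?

41.8

On A1, U sits at bearing -90° from F; a 60° counterclockwise sweep puts V at bearing -30°, so V = F + 7.0·(cos -30°, sin -30°) = (-45.7, 3.50). The tangent condition forces FV to be normal to VW, so VW runs along (−sin -30°, cos -30°); with |VW| = 13.8, W = (-38.8, 15.5). Then |QW| = |W − Q| = 41.8.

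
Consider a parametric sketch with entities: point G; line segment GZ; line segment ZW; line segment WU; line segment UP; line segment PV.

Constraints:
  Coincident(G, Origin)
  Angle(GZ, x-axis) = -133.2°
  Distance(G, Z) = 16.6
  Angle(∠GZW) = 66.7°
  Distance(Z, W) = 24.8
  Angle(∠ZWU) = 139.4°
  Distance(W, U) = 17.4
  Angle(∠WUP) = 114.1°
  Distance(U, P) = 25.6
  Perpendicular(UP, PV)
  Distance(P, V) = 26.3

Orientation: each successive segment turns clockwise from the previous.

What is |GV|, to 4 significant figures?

13.19

G is at the origin; GZ runs at -133.2° with length 16.6, so Z = (-11.36, -12.10). ∠GZW = 66.7° gives ZW at 113.5° from the x-axis; with |ZW| = 24.8, W = (-21.25, 10.64). ∠ZWU = 139.4° gives WU at 72.90° from the x-axis; with |WU| = 17.4, U = (-16.14, 27.27). ∠WUP = 114.1° gives UP at 7.000° from the x-axis; with |UP| = 25.6, P = (9.273, 30.39). UP is perpendicular to PV, so PV runs at -83.00°; with |PV| = 26.3, V = (12.48, 4.289). Then |GV| = |V − G| = 13.19.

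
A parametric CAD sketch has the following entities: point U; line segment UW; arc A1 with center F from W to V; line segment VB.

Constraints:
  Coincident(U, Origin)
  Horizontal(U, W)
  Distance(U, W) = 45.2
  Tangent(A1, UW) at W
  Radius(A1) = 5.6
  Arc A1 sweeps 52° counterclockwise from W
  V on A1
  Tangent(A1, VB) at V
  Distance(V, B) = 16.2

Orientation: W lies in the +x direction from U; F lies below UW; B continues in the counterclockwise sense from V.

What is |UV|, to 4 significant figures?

40.84

U is at the origin; U and W share the same y with |UW| = 45.2 and W on the +x side, so W = (45.20, 0.000). The tangent condition forces FW to be normal to UW, so F = W + (0, -5.6) = (45.20, -5.600). On A1, W sits at bearing 90° from F; a 52° counterclockwise sweep puts V at bearing 142°, so V = F + 5.6·(cos 142°, sin 142°) = (40.79, -2.152). Then |UV| = |V − U| = 40.84.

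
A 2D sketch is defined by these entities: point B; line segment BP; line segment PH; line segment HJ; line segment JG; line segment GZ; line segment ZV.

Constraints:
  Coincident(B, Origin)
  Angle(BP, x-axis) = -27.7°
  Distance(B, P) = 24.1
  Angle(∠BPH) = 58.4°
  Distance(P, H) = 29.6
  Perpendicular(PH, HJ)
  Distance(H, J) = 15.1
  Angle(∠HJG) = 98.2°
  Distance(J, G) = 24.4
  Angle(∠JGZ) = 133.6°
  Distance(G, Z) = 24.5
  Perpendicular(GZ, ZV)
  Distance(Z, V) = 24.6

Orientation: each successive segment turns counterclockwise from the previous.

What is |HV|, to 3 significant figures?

32.4

B is at the origin; BP runs at -27.7° with length 24.1, so P = (21.3, -11.2). ∠BPH = 58.4° gives PH at 93.9° from the x-axis; with |PH| = 29.6, H = (19.3, 18.3). PH is perpendicular to HJ, so HJ runs at -176°; with |HJ| = 15.1, J = (4.26, 17.3). ∠HJG = 98.2° gives JG at -94.3° from the x-axis; with |JG| = 24.4, G = (2.43, -7.03). ∠JGZ = 133.6° gives GZ at -47.9° from the x-axis; with |GZ| = 24.5, Z = (18.9, -25.2). The perpendicularity gives ZV at right angles to GZ, so ZV runs at 42.1°; with |ZV| = 24.6, V = (37.1, -8.72). Then |HV| = |V − H| = 32.4.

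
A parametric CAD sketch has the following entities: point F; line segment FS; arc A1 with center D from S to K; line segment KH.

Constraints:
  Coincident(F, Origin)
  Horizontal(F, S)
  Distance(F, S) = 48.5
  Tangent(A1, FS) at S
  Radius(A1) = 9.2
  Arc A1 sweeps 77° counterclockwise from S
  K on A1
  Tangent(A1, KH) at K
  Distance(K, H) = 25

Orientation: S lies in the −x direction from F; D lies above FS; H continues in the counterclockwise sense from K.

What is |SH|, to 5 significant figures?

34.705

F is at the origin; F and S share the same y with |FS| = 48.5 and S on the −x side, so S = (-48.500, 0.0000). Since A1 is tangent to FS there, DS ⟂ FS, so D = S + (0, 9.2) = (-48.500, 9.2000). On A1, S sits at bearing -90° from D; a 77° counterclockwise sweep puts K at bearing -13°, so K = D + 9.2·(cos -13°, sin -13°) = (-39.536, 7.1305). A1 meets KH tangentially, so DK is at right angles to KH, so KH runs along (−sin -13°, cos -13°); with |KH| = 25.0, H = (-33.912, 31.490). Then |SH| = |H − S| = 34.705.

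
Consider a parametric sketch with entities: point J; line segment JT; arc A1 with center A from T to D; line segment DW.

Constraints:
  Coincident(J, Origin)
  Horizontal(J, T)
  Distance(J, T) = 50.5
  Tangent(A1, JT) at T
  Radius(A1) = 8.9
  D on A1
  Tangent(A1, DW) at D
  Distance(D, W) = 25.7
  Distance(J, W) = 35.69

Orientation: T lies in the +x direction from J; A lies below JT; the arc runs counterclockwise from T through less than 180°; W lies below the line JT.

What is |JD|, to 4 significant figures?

43.76

Checks: |JT| = 50.50 ✓; |AD| = 8.900 ✓; ∠(AD, DW) = 90.00° ✓; |DW| = 25.70 ✓; |JW| = 35.69 ✓.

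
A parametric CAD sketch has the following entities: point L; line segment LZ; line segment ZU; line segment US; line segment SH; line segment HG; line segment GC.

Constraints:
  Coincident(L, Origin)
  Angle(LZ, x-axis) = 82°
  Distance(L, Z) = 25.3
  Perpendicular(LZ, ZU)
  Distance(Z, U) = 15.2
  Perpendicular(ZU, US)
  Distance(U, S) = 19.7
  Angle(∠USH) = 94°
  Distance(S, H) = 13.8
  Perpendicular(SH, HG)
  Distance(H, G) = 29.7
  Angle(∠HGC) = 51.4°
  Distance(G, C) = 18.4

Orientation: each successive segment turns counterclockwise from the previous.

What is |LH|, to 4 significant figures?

4.854

L is at the origin; LZ runs at 82.0° with length 25.3, so Z = (3.521, 25.05). LZ ⟂ ZU, so ZU runs at 172.0°; with |ZU| = 15.2, U = (-11.53, 27.17). The perpendicularity gives US at right angles to ZU, so US runs at -98.00°; with |US| = 19.7, S = (-14.27, 7.661). ∠USH = 94.0° gives SH at -12.00° from the x-axis; with |SH| = 13.8, H = (-0.7743, 4.792). Then |LH| = |H − L| = 4.854.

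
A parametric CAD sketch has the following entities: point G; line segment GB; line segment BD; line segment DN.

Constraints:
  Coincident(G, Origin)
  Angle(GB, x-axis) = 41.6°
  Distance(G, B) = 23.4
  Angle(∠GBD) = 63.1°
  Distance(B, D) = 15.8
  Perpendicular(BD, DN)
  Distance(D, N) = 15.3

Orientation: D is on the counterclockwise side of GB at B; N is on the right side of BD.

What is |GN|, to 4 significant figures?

36.54

∠GBD = 63.1°, so BD runs at 41.6° + (180° − 63.1°) = 158.5° from the x-axis; with |BD| = 15.8, D = B + 15.8·(cos 158.5°, sin 158.5°) = (2.798, 21.33). BD ⟂ DN; with |DN| = 15.3 on the right of BD, N = D + 15.3·(0.3665, 0.9304) = (8.405, 35.56). Then |GN| = |N − G| = 36.54.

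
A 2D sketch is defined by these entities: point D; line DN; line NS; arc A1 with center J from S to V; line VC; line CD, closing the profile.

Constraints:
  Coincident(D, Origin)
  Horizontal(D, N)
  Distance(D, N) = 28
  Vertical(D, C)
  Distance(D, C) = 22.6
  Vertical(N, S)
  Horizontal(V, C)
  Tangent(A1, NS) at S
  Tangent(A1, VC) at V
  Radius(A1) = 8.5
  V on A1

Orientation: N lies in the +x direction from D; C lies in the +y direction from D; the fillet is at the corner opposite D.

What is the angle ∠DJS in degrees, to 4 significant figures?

144.1°

D is at the origin; D and N share the same y with |DN| = 28.0 and N on the +x side, so N = (28.00, 0.000). D and C share the same x with |DC| = 22.6 and C on the +y side, so C = (0.000, 22.60). The virtual corner opposite D is at (28.00, 22.60). Since A1 is tangent to NS there, JS ⟂ NS and tangency of A1 to VC means the radius JV is perpendicular to VC, with radius 8.5, so the center J sits 8.5 in from both sides at J = (19.50, 14.10). That places the tangent points at S = (28.00, 14.10) on NS and V = (19.50, 22.60) on VC. Then cos ∠DJS = JD·JS / (|JD||JS|), giving 144.1°.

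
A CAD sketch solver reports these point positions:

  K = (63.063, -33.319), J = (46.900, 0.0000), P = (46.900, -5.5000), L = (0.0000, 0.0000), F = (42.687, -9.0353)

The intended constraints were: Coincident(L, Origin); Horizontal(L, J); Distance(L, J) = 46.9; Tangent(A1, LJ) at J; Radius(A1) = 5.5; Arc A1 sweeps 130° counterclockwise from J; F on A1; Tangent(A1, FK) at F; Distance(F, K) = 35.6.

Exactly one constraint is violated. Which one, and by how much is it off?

Distance(F, K) = 35.6 — off by 3.90.

L = (0.00, 0.00) ✓; L.y = 0.00, J.y = 0.00 ✓; |LJ| = 46.90 ✓; ∠(PJ, JL) = 90.00° ✓; |PJ| = 5.500 ✓; bearing(P→F) − bearing(P→J) = 130.0° ✓; |PF| = 5.500 ✓; ∠(PF, FK) = 90.00° ✓; |FK| = 31.70 ✗.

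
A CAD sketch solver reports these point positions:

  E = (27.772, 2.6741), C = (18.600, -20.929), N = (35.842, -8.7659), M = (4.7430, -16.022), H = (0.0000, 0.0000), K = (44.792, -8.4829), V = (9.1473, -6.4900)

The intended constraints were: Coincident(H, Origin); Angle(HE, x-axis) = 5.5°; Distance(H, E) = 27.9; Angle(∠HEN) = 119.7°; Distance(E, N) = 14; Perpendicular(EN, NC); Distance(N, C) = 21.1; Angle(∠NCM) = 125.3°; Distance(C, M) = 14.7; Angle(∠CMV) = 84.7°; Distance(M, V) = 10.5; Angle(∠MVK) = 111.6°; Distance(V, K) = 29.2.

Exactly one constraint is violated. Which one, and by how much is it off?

Distance(V, K) = 29.2 — off by 6.50.

H = (0.00, 0.00) ✓; HE at 5.500° ✓; |HE| = 27.90 ✓; ∠HEN = 119.7° ✓; |EN| = 14.00 ✓; ∠(EN, NC) = 90.00° ✓; |NC| = 21.10 ✓; ∠NCM = 125.3° ✓; |CM| = 14.70 ✓; ∠CMV = 84.70° ✓; |MV| = 10.50 ✓; ∠MVK = 111.6° ✓; |VK| = 35.70 ✗.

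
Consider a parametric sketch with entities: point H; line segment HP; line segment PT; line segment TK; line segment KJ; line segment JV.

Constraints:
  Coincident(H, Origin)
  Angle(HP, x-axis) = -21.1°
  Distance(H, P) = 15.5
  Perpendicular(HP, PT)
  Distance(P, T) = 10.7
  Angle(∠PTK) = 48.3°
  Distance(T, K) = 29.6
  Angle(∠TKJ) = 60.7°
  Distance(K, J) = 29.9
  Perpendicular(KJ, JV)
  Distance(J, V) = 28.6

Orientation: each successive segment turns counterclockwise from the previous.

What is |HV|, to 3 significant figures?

32.1

H is at the origin; HP runs at -21.1° with length 15.5, so P = (14.5, -5.58). The perpendicularity gives PT at right angles to HP, so PT runs at 68.9°; with |PT| = 10.7, T = (18.3, 4.40). ∠PTK = 48.3° gives TK at -159° from the x-axis; with |TK| = 29.6, K = (-9.39, -6.01). ∠TKJ = 60.7° gives KJ at -40.1° from the x-axis; with |KJ| = 29.9, J = (13.5, -25.3). The perpendicularity gives JV at right angles to KJ, so JV runs at 49.9°; with |JV| = 28.6, V = (31.9, -3.39). Then |HV| = |V − H| = 32.1.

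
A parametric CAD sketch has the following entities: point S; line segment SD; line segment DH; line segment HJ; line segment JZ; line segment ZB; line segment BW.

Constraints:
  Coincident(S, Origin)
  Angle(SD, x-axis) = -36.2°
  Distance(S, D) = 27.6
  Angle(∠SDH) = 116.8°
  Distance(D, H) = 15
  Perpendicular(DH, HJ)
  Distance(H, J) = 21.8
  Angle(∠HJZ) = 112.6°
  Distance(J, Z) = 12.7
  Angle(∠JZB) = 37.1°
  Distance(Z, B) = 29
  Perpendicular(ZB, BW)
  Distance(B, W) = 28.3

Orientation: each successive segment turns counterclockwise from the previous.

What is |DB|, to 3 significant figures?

18.0

∠HJZ = 112.6° gives JZ at -176° from the x-axis; with |JZ| = 12.7, Z = (13.1, 8.96). ∠JZB = 37.1° gives ZB at -32.7° from the x-axis; with |ZB| = 29.0, B = (37.5, -6.71). Then |DB| = |B − D| = 18.0.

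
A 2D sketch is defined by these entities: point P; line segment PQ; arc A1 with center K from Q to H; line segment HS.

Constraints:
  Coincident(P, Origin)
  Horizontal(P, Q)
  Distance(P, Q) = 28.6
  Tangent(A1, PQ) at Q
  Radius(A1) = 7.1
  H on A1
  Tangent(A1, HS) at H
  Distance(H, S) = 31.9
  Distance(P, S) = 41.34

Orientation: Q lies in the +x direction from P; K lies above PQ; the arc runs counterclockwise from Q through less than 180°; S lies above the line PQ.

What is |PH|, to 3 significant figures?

36.2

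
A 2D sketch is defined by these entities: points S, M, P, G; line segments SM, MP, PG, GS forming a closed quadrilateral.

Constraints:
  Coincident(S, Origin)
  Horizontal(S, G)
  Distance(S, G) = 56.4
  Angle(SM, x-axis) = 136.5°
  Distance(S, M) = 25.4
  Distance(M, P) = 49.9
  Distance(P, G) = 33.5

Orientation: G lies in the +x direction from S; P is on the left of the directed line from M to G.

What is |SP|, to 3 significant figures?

38.3

Checks: |MP| = 49.90 ✓; |PG| = 33.50 ✓.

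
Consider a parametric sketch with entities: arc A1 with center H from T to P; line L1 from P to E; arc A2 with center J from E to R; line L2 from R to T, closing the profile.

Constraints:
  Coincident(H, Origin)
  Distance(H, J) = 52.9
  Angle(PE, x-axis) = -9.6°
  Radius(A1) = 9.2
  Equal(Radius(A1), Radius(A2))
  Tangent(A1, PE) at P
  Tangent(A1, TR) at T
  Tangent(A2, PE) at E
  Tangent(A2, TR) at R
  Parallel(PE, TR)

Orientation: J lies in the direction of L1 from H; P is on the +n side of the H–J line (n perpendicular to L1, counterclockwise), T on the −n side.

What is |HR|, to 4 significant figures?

53.69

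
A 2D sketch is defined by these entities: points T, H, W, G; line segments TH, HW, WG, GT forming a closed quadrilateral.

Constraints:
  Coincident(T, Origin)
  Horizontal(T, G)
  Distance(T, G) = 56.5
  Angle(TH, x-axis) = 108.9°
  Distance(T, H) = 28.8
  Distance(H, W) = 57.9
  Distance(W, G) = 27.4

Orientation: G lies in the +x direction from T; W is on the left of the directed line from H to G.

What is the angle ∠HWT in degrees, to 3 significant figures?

29.4°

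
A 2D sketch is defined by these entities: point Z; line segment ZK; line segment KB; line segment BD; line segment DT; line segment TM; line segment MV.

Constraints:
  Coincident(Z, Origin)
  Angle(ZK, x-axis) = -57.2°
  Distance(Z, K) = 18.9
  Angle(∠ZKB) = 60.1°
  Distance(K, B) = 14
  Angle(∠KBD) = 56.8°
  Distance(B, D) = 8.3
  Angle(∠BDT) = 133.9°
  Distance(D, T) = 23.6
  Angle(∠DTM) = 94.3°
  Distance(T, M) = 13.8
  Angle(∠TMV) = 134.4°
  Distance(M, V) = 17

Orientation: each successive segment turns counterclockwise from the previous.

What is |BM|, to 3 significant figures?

31.4

Z is at the origin; ZK runs at -57.2° with length 18.9, so K = (10.2, -15.9). ∠ZKB = 60.1° gives KB at 62.7° from the x-axis; with |KB| = 14.0, B = (16.7, -3.45). ∠KBD = 56.8° gives BD at -174° from the x-axis; with |BD| = 8.3, D = (8.40, -4.30). ∠BDT = 133.9° gives DT at -128° from the x-axis; with |DT| = 23.6, T = (-6.13, -22.9). ∠DTM = 94.3° gives TM at -42.3° from the x-axis; with |TM| = 13.8, M = (4.08, -32.2). Then |BM| = |M − B| = 31.4.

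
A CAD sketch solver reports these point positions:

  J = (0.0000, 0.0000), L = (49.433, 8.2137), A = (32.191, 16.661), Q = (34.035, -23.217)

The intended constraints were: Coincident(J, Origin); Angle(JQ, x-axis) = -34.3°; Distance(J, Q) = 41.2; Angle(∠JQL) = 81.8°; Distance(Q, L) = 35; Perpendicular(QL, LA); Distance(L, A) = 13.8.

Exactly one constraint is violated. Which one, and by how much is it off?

Distance(L, A) = 13.8 — off by 5.40.

J = (0.00, 0.00) ✓; JQ at -34.30° ✓; |JQ| = 41.20 ✓; ∠JQL = 81.80° ✓; |QL| = 35.00 ✓; ∠(QL, LA) = 90.00° ✓; |LA| = 19.20 ✗.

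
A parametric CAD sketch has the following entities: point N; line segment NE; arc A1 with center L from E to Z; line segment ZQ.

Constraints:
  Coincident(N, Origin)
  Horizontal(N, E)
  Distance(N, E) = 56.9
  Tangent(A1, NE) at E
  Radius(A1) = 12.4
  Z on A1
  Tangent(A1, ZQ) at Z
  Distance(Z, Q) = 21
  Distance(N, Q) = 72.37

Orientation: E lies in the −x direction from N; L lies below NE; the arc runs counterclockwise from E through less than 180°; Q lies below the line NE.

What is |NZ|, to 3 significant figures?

70.6

N is at the origin; N and E share the same y with |NE| = 56.9 and E on the −x side, so E = (-56.9, 0.00). A1 meets NE tangentially, so LE is at right angles to NE, so L = E + (0, -12.4) = (-56.9, -12.4). Since LZ ⟂ ZQ (tangency), |LQ| = √(12.4² + 21.0²) = 24.4 regardless of where Z sits on A1. So Q lies on both circle(N, 72.37) and circle(L, 24.4); the below-NE intersection is Q = (-62.7, -36.1). Z is the foot of the tangent from Q: Z = (-68.8, -16.0).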